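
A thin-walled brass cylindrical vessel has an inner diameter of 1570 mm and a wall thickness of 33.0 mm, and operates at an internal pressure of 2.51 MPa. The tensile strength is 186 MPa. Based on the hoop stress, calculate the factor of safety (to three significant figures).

n = 3.12

σ_h = pD/(2t) = 2.51×1570/(2×33.0) = 59.71 MPa.
n = 186/59.71 = 3.115.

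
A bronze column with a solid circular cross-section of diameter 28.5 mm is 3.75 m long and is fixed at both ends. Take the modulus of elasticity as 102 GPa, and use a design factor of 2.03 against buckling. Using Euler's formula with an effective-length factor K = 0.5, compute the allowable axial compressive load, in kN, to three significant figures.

P_allow = 4.57 kN

I = πd⁴/64 = π×28.5⁴/64 = 32390 mm⁴.
Effective length L_e = KL = 0.5×3.75 m = 1875 mm.
Euler critical load P_cr = π²EI/L_e² = π²×102000×32390/1875² = 9274 N.
P_allow = P_cr/n = 9274/2.03 = 4568 N.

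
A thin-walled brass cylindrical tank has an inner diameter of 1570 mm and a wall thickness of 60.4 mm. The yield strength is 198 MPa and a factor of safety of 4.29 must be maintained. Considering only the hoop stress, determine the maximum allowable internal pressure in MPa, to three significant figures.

p_allow = 3.55 MPa

σ_allow = 198/4.29 = 46.15 MPa.
σ_h = pD/(2t) → p_allow = 2σ_allow t/D = 2×46.15×60.4/1570 = 3.551 MPa.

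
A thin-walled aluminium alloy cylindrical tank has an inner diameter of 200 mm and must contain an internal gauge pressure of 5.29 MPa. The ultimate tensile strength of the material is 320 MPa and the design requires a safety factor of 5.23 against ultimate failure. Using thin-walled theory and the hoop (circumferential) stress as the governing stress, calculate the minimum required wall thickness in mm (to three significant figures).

σ_allow = 320/5.23 = 61.19 MPa.
Hoop stress σ_h = pD/(2t), so t = pD/(2σ_allow) = 5.29×200/(2×61.19) = 8.646 mm.

t = 8.65 mm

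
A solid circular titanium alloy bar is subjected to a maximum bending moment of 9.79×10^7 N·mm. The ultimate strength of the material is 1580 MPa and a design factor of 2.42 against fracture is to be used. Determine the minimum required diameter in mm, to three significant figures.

d = 115 mm

σ_allow = 1580/2.42 = 652.9 MPa.
For a solid circular section σ = 32M/(πd³), so d³ = 32M/(π σ_allow) = 32×9.7900×10^7/(π×652.9) = 1.527×10^6 mm³.
d = 115.2 mm.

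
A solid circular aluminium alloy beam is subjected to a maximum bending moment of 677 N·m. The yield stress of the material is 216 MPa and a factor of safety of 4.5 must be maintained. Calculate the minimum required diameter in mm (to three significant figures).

d = 52.4 mm

σ_allow = 216/4.5 = 48.00 MPa.
For a solid circular section σ = 32M/(πd³), so d³ = 32M/(π σ_allow) = 32×677000/(π×48.00) = 143700 mm³.
d = 52.37 mm.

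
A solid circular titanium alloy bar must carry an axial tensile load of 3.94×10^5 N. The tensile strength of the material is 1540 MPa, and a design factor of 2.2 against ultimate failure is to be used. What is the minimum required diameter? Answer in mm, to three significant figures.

d = 26.8 mm

Allowable stress σ_allow = 1540/2.2 = 700.0 MPa.
Required area A = F/σ_allow = 394000/700.0 = 562.9 mm².
A = πd²/4 → d = √(4A/π) = 26.77 mm.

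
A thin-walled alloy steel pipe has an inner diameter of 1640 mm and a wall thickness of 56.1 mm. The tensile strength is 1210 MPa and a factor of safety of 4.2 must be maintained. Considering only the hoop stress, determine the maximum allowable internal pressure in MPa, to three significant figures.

p_allow = 19.7 MPa

σ_allow = 1210/4.2 = 288.1 MPa.
σ_h = pD/(2t) → p_allow = 2σ_allow t/D = 2×288.1×56.1/1640 = 19.71 MPa.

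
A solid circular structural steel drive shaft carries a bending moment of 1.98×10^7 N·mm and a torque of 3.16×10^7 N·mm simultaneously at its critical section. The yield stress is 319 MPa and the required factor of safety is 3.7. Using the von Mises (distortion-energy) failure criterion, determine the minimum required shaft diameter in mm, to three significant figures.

d = 159 mm

σ_allow = σ_y/n = 319/3.7 = 86.22 MPa.
For a solid shaft σ_b = 32M/(πd³) and τ = 16T/(πd³), so the von Mises stress is σ' = (16/πd³)·√(4M²+3T²).
√(4M²+3T²) = √(4×(1.980×10^7)² + 3×(3.160×10^7)²) = 6.756×10^7 N·mm.
d³ = 16×6.756×10^7/(π×86.22) = 3.991×10^6 mm³.
d = 158.6 mm.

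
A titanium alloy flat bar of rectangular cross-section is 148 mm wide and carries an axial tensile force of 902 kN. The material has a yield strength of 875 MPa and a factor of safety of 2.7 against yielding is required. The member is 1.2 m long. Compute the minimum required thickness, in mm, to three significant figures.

σ_allow = 875/2.7 = 324.1 MPa.
Required area A = F/σ_allow = 902000/324.1 = 2783 mm².
t = A/w = 2783/148 = 18.81 mm.

t = 18.8 mm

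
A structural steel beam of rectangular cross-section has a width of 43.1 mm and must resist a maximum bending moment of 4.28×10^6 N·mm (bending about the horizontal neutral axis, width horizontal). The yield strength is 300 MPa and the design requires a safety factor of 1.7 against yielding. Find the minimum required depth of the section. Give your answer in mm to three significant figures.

h = 58.1 mm

σ_allow = 300/1.7 = 176.5 MPa.
For a rectangular section σ = 6M/(bh²), so h² = 6M/(b σ_allow) = 6×4280000/(43.1×176.5) = 3376 mm².
h = 58.11 mm.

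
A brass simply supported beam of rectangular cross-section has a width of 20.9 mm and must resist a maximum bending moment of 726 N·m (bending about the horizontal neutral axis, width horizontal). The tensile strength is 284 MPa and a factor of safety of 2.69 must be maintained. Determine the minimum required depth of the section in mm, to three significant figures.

h = 44.4 mm

σ_allow = 284/2.69 = 105.6 MPa.
For a rectangular section σ = 6M/(bh²), so h² = 6M/(b σ_allow) = 6×726000/(20.9×105.6) = 1974 mm².
h = 44.43 mm.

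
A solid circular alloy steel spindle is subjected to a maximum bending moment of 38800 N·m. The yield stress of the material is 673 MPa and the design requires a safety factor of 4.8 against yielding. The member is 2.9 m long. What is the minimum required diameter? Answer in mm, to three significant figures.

d = 141 mm

σ_allow = 673/4.8 = 140.2 MPa.
For a solid circular section σ = 32M/(πd³), so d³ = 32M/(π σ_allow) = 32×3.8800×10^7/(π×140.2) = 2.819×10^6 mm³.
d = 141.3 mm.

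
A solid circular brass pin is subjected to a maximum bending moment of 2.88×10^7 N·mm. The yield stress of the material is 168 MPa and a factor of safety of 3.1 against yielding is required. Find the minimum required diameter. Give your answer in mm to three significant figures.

σ_allow = 168/3.1 = 54.19 MPa.
For a solid circular section σ = 32M/(πd³), so d³ = 32M/(π σ_allow) = 32×2.8800×10^7/(π×54.19) = 5.413×10^6 mm³.
d = 175.6 mm.

d = 176 mm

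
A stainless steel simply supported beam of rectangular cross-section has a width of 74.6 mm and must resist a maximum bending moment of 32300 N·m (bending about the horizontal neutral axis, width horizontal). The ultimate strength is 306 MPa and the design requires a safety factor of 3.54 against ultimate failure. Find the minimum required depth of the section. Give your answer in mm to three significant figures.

h = 173 mm

σ_allow = 306/3.54 = 86.44 MPa.
For a rectangular section σ = 6M/(bh²), so h² = 6M/(b σ_allow) = 6×3.2300×10^7/(74.6×86.44) = 30050 mm².
h = 173.4 mm.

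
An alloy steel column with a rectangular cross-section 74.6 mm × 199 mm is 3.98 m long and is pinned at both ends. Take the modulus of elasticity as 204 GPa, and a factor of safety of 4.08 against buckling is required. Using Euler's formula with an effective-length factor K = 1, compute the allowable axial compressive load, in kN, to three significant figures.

P_allow = 214 kN

Buckling occurs about the weak axis: I_min = h·b³/12 = 199×74.6³/12 = 6.885×10^6 mm⁴ (b = 74.6 mm is the smaller dimension).
Effective length L_e = KL = 1×3.98 m = 3980 mm.
Euler critical load P_cr = π²EI/L_e² = π²×204000×6.885×10^6/3980² = 875100 N.
P_allow = P_cr/n = 875100/4.08 = 214500 N.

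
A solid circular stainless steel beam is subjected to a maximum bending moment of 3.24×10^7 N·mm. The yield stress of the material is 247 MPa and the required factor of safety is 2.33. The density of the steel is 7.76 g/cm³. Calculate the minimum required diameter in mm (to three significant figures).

σ_allow = 247/2.33 = 106.0 MPa.
For a solid circular section σ = 32M/(πd³), so d³ = 32M/(π σ_allow) = 32×3.2400×10^7/(π×106.0) = 3.113×10^6 mm³.
d = 146.0 mm.

d = 146 mm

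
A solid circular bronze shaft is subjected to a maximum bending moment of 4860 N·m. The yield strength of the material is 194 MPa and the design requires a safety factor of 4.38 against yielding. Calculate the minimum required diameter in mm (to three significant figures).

d = 104 mm

σ_allow = 194/4.38 = 44.29 MPa.
For a solid circular section σ = 32M/(πd³), so d³ = 32M/(π σ_allow) = 32×4860000/(π×44.29) = 1.118×10^6 mm³.
d = 103.8 mm.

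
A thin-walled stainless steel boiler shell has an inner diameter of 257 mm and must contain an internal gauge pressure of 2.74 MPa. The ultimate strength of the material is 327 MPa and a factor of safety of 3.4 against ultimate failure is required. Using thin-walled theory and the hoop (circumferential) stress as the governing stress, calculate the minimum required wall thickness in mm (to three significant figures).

σ_allow = 327/3.4 = 96.18 MPa.
Hoop stress σ_h = pD/(2t), so t = pD/(2σ_allow) = 2.74×257/(2×96.18) = 3.661 mm.

t = 3.66 mm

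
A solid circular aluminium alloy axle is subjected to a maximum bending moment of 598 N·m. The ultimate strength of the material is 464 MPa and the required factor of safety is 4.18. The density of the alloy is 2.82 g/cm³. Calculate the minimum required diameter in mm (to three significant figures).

d = 38.0 mm

σ_allow = 464/4.18 = 111.0 MPa.
For a solid circular section σ = 32M/(πd³), so d³ = 32M/(π σ_allow) = 32×598000/(π×111.0) = 54870 mm³.
d = 38.00 mm.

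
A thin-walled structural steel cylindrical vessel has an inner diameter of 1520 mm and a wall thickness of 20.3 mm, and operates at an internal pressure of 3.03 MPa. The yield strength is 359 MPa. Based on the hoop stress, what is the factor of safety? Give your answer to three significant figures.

n = 3.16

σ_h = pD/(2t) = 3.03×1520/(2×20.3) = 113.4 MPa.
n = 359/113.4 = 3.165.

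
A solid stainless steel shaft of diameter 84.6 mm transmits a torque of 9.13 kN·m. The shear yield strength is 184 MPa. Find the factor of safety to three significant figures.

τ = 16T/(πd³) = 16×9130000/(π×84.6³) = 76.79 MPa.
n = τ_limit/τ = 184/76.79 = 2.396.

n = 2.40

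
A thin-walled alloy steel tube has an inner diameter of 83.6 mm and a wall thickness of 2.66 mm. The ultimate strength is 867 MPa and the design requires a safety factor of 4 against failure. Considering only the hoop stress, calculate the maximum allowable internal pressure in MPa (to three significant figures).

σ_allow = 867/4 = 216.8 MPa.
σ_h = pD/(2t) → p_allow = 2σ_allow t/D = 2×216.8×2.66/83.6 = 13.79 MPa.

p_allow = 13.8 MPa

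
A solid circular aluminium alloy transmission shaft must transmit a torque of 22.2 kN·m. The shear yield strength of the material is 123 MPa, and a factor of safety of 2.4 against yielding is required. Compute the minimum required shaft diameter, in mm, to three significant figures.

d = 130 mm

Allowable shear stress τ_allow = 123/2.4 = 51.25 MPa.
For a solid shaft τ = 16T/(πd³), so d³ = 16T/(π τ_allow) = 16×2.2200×10^7/(π×51.25) = 2.206×10^6 mm³.
d = (2.206×10^6)^(1/3) = 130.2 mm.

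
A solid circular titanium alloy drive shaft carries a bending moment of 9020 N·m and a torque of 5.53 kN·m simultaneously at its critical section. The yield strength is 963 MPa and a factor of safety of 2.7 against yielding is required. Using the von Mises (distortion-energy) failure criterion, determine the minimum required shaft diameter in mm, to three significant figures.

σ_allow = σ_y/n = 963/2.7 = 356.7 MPa.
For a solid shaft σ_b = 32M/(πd³) and τ = 16T/(πd³), so the von Mises stress is σ' = (16/πd³)·√(4M²+3T²).
√(4M²+3T²) = √(4×(9.020×10^6)² + 3×(5.530×10^6)²) = 2.043×10^7 N·mm.
d³ = 16×2.043×10^7/(π×356.7) = 291700 mm³.
d = 66.32 mm.

d = 66.3 mm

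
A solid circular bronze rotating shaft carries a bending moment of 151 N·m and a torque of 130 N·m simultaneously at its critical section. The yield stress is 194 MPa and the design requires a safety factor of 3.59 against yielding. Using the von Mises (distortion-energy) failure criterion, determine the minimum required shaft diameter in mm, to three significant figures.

σ_allow = σ_y/n = 194/3.59 = 54.04 MPa.
For a solid shaft σ_b = 32M/(πd³) and τ = 16T/(πd³), so the von Mises stress is σ' = (16/πd³)·√(4M²+3T²).
√(4M²+3T²) = √(4×(151000)² + 3×(130000)²) = 376700 N·mm.
d³ = 16×376700/(π×54.04) = 35500 mm³.
d = 32.87 mm.

d = 32.9 mm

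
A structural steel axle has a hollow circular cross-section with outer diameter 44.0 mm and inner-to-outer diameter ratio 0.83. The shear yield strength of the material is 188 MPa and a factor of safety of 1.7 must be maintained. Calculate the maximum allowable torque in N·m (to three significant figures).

T_allow = 972 N·m

τ_allow = 188/1.7 = 110.6 MPa.
For a hollow shaft T_allow = τ_allow·πd_o³(1−k⁴)/16 with 1−k⁴ = 0.5254, so πd_o³(1−k⁴)/16 = 8788 mm³.
T_allow = 110.6×8788 = 971900 N·mm = 971.9 N·m.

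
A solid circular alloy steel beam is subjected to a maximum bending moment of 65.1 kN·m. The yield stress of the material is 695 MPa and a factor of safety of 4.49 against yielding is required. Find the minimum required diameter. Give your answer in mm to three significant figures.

d = 162 mm

σ_allow = 695/4.49 = 154.8 MPa.
For a solid circular section σ = 32M/(πd³), so d³ = 32M/(π σ_allow) = 32×6.5100×10^7/(π×154.8) = 4.284×10^6 mm³.
d = 162.4 mm.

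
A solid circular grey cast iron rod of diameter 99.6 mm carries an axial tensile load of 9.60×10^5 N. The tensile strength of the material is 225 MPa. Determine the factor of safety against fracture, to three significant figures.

A = πd²/4 = 7791 mm².
σ = F/A = 960000/7791 = 123.2 MPa.
n = 225/123.2 = 1.826.

n = 1.83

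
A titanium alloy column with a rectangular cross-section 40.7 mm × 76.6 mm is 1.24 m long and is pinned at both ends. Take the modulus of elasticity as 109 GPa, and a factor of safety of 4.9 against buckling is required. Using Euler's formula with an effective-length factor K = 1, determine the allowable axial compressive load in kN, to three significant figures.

Buckling occurs about the weak axis: I_min = h·b³/12 = 76.6×40.7³/12 = 430400 mm⁴ (b = 40.7 mm is the smaller dimension).
Effective length L_e = KL = 1×1.24 m = 1240 mm.
Euler critical load P_cr = π²EI/L_e² = π²×109000×430400/1240² = 301100 N.
P_allow = P_cr/n = 301100/4.9 = 61450 N.

P_allow = 61.4 kN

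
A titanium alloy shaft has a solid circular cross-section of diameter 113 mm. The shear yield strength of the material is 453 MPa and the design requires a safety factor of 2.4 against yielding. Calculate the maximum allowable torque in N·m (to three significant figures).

T_allow = 53500 N·m

τ_allow = 453/2.4 = 188.8 MPa.
For a solid shaft T_allow = τ_allow·πd³/16; πd³/16 = π×113³/16 = 283300 mm³.
T_allow = 188.8×283300 = 5.348×10^7 N·mm = 53480 N·m.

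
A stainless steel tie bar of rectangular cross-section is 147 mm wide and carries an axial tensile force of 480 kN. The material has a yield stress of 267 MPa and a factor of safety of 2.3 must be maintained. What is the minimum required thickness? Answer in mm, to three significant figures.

σ_allow = 267/2.3 = 116.1 MPa.
Required area A = F/σ_allow = 480000/116.1 = 4135 mm².
t = A/w = 4135/147 = 28.13 mm.

t = 28.1 mm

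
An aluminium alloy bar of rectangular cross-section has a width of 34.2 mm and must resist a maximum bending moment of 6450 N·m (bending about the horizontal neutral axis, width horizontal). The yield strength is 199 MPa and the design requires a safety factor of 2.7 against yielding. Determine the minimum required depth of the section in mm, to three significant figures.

σ_allow = 199/2.7 = 73.70 MPa.
For a rectangular section σ = 6M/(bh²), so h² = 6M/(b σ_allow) = 6×6450000/(34.2×73.70) = 15350 mm².
h = 123.9 mm.

h = 124 mm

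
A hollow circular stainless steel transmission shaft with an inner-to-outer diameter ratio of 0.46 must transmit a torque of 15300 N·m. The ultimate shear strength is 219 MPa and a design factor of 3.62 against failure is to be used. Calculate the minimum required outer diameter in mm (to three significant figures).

d_o = 110 mm

τ_allow = 219/3.62 = 60.50 MPa.
For a hollow shaft τ = 16T/[πd_o³(1−k⁴)] with k = 0.46, so 1−k⁴ = 0.9552.
d_o³ = 16T/[π τ_allow (1−k⁴)] = 16×1.5300×10^7/(π×60.50×0.9552) = 1.348×10^6 mm³.
d_o = 110.5 mm.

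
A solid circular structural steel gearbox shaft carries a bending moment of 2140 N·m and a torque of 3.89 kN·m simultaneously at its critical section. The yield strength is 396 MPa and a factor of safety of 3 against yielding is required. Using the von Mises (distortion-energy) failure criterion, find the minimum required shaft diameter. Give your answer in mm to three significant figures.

σ_allow = σ_y/n = 396/3 = 132.0 MPa.
For a solid shaft σ_b = 32M/(πd³) and τ = 16T/(πd³), so the von Mises stress is σ' = (16/πd³)·√(4M²+3T²).
√(4M²+3T²) = √(4×(2.140×10^6)² + 3×(3.890×10^6)²) = 7.982×10^6 N·mm.
d³ = 16×7.982×10^6/(π×132.0) = 308000 mm³.
d = 67.53 mm.

d = 67.5 mm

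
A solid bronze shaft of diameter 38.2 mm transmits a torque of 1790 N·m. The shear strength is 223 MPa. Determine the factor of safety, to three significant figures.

n = 1.36

τ = 16T/(πd³) = 16×1790000/(π×38.2³) = 163.5 MPa.
n = τ_limit/τ = 223/163.5 = 1.364.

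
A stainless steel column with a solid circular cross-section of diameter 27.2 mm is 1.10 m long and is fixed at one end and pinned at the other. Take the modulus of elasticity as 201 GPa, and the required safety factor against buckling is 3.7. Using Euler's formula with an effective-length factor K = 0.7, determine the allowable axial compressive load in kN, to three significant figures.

P_allow = 24.3 kN

I = πd⁴/64 = π×27.2⁴/64 = 26870 mm⁴.
Effective length L_e = KL = 0.7×1.10 m = 770.0 mm.
Euler critical load P_cr = π²EI/L_e² = π²×201000×26870/770.0² = 89900 N.
P_allow = P_cr/n = 89900/3.7 = 24300 N.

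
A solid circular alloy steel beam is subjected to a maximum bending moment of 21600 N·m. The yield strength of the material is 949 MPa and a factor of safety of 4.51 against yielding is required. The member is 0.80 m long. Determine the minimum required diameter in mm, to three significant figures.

σ_allow = 949/4.51 = 210.4 MPa.
For a solid circular section σ = 32M/(πd³), so d³ = 32M/(π σ_allow) = 32×2.1600×10^7/(π×210.4) = 1.046×10^6 mm³.
d = 101.5 mm.

d = 101 mm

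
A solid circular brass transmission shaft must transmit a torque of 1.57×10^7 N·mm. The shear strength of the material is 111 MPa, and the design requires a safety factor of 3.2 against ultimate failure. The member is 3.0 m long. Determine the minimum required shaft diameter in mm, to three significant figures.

d = 132 mm

Allowable shear stress τ_allow = 111/3.2 = 34.69 MPa.
For a solid shaft τ = 16T/(πd³), so d³ = 16T/(π τ_allow) = 16×1.5700×10^7/(π×34.69) = 2.305×10^6 mm³.
d = (2.305×10^6)^(1/3) = 132.1 mm.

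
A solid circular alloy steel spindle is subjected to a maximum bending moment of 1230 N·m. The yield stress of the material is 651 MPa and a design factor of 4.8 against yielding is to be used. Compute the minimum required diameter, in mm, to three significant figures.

d = 45.2 mm

σ_allow = 651/4.8 = 135.6 MPa.
For a solid circular section σ = 32M/(πd³), so d³ = 32M/(π σ_allow) = 32×1230000/(π×135.6) = 92380 mm³.
d = 45.21 mm.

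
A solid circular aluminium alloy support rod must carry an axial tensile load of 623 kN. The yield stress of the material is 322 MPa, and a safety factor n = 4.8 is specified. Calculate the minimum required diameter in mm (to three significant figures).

Allowable stress σ_allow = 322/4.8 = 67.08 MPa.
Required area A = F/σ_allow = 623000/67.08 = 9287 mm².
A = πd²/4 → d = √(4A/π) = 108.7 mm.

d = 109 mm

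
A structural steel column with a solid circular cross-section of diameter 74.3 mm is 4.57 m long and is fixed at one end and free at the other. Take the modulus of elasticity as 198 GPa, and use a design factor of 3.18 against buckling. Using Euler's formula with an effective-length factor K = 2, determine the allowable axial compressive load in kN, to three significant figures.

P_allow = 11.0 kN

I = πd⁴/64 = π×74.3⁴/64 = 1.496×10^6 mm⁴.
Effective length L_e = KL = 2×4.57 m = 9140 mm.
Euler critical load P_cr = π²EI/L_e² = π²×198000×1.496×10^6/9140² = 34990 N.
P_allow = P_cr/n = 34990/3.18 = 11000 N.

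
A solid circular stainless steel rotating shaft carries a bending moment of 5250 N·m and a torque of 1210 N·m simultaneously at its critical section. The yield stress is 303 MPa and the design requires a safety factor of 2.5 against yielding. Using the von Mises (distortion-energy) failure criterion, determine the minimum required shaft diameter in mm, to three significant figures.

σ_allow = σ_y/n = 303/2.5 = 121.2 MPa.
For a solid shaft σ_b = 32M/(πd³) and τ = 16T/(πd³), so the von Mises stress is σ' = (16/πd³)·√(4M²+3T²).
√(4M²+3T²) = √(4×(5.250×10^6)² + 3×(1.210×10^6)²) = 1.071×10^7 N·mm.
d³ = 16×1.071×10^7/(π×121.2) = 449900 mm³.
d = 76.63 mm.

d = 76.6 mm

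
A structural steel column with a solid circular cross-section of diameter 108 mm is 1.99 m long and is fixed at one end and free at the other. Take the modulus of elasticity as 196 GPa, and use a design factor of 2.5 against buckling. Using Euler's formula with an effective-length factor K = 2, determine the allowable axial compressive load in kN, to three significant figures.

P_allow = 326 kN

I = πd⁴/64 = π×108⁴/64 = 6.678×10^6 mm⁴.
Effective length L_e = KL = 2×1.99 m = 3980 mm.
Euler critical load P_cr = π²EI/L_e² = π²×196000×6.678×10^6/3980² = 815600 N.
P_allow = P_cr/n = 815600/2.5 = 326200 N.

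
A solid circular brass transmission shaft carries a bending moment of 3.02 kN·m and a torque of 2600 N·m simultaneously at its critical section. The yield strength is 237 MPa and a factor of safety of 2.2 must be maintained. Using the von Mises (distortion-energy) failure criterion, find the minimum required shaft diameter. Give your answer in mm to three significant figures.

d = 70.9 mm

σ_allow = σ_y/n = 237/2.2 = 107.7 MPa.
For a solid shaft σ_b = 32M/(πd³) and τ = 16T/(πd³), so the von Mises stress is σ' = (16/πd³)·√(4M²+3T²).
√(4M²+3T²) = √(4×(3.020×10^6)² + 3×(2.600×10^6)²) = 7.534×10^6 N·mm.
d³ = 16×7.534×10^6/(π×107.7) = 356200 mm³.
d = 70.89 mm.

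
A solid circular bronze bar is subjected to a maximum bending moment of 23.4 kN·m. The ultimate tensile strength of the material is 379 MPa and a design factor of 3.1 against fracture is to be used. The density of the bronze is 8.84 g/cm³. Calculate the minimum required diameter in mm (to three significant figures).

σ_allow = 379/3.1 = 122.3 MPa.
For a solid circular section σ = 32M/(πd³), so d³ = 32M/(π σ_allow) = 32×2.3400×10^7/(π×122.3) = 1.950×10^6 mm³.
d = 124.9 mm.

d = 125 mm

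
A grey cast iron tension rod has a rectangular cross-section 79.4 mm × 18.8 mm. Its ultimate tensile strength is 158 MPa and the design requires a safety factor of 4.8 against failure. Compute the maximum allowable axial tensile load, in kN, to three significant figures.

F_allow = 49.1 kN

σ_allow = 158/4.8 = 32.92 MPa.
A = 79.4×18.8 = 1493 mm².
F_allow = σ_allow × A = 32.92×1493 = 49140 N.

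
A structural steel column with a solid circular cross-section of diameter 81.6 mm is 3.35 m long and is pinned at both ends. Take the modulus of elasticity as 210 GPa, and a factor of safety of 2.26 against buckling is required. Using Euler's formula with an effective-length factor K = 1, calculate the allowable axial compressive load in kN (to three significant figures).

P_allow = 178 kN

I = πd⁴/64 = π×81.6⁴/64 = 2.176×10^6 mm⁴.
Effective length L_e = KL = 1×3.35 m = 3350 mm.
Euler critical load P_cr = π²EI/L_e² = π²×210000×2.176×10^6/3350² = 401900 N.
P_allow = P_cr/n = 401900/2.26 = 177800 N.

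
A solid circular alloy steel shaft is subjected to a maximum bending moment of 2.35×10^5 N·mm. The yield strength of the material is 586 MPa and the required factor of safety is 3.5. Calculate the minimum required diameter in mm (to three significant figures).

d = 24.3 mm

σ_allow = 586/3.5 = 167.4 MPa.
For a solid circular section σ = 32M/(πd³), so d³ = 32M/(π σ_allow) = 32×235000/(π×167.4) = 14300 mm³.
d = 24.27 mm.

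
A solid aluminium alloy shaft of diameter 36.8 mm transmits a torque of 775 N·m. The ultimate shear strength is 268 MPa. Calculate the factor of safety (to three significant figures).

n = 3.38

τ = 16T/(πd³) = 16×775000/(π×36.8³) = 79.20 MPa.
n = τ_limit/τ = 268/79.20 = 3.384.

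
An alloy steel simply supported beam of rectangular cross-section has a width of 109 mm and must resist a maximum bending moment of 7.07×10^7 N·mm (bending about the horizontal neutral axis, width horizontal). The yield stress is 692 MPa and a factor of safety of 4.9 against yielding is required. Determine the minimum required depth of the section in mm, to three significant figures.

σ_allow = 692/4.9 = 141.2 MPa.
For a rectangular section σ = 6M/(bh²), so h² = 6M/(b σ_allow) = 6×7.0700×10^7/(109×141.2) = 27560 mm².
h = 166.0 mm.

h = 166 mm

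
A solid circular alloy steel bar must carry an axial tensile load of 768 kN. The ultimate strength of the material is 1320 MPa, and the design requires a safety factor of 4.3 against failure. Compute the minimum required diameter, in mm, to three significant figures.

d = 56.4 mm

Allowable stress σ_allow = 1320/4.3 = 307.0 MPa.
Required area A = F/σ_allow = 768000/307.0 = 2502 mm².
A = πd²/4 → d = √(4A/π) = 56.44 mm.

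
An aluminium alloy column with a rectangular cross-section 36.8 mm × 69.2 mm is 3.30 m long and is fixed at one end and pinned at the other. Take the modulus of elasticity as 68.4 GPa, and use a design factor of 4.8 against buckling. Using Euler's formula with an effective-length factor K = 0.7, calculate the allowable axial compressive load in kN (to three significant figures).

P_allow = 7.57 kN

Buckling occurs about the weak axis: I_min = h·b³/12 = 69.2×36.8³/12 = 287400 mm⁴ (b = 36.8 mm is the smaller dimension).
Effective length L_e = KL = 0.7×3.30 m = 2310 mm.
Euler critical load P_cr = π²EI/L_e² = π²×68400×287400/2310² = 36360 N.
P_allow = P_cr/n = 36360/4.8 = 7575 N.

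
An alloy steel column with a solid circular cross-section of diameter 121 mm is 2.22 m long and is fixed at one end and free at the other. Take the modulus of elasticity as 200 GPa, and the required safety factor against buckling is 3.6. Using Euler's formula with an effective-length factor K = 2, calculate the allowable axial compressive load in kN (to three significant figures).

P_allow = 293 kN

I = πd⁴/64 = π×121⁴/64 = 1.052×10^7 mm⁴.
Effective length L_e = KL = 2×2.22 m = 4440 mm.
Euler critical load P_cr = π²EI/L_e² = π²×200000×1.052×10^7/4440² = 1.054×10^6 N.
P_allow = P_cr/n = 1.054×10^6/3.6 = 292700 N.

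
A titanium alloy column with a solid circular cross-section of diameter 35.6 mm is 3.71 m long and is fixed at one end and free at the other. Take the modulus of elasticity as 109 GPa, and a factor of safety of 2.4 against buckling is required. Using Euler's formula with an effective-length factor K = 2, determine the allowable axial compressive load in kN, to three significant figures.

I = πd⁴/64 = π×35.6⁴/64 = 78840 mm⁴.
Effective length L_e = KL = 2×3.71 m = 7420 mm.
Euler critical load P_cr = π²EI/L_e² = π²×109000×78840/7420² = 1541 N.
P_allow = P_cr/n = 1541/2.4 = 641.9 N.

P_allow = 0.642 kN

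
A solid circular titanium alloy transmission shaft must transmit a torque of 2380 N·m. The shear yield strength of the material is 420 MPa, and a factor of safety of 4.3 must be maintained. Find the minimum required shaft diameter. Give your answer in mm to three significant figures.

d = 49.9 mm

Allowable shear stress τ_allow = 420/4.3 = 97.67 MPa.
For a solid shaft τ = 16T/(πd³), so d³ = 16T/(π τ_allow) = 16×2380000/(π×97.67) = 124100 mm³.
d = (124100)^(1/3) = 49.88 mm.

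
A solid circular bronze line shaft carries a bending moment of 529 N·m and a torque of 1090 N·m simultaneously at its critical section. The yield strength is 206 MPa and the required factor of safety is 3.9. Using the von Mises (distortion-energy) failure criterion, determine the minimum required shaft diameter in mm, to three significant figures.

d = 59.3 mm

σ_allow = σ_y/n = 206/3.9 = 52.82 MPa.
For a solid shaft σ_b = 32M/(πd³) and τ = 16T/(πd³), so the von Mises stress is σ' = (16/πd³)·√(4M²+3T²).
√(4M²+3T²) = √(4×(529000)² + 3×(1.090×10^6)²) = 2.164×10^6 N·mm.
d³ = 16×2.164×10^6/(π×52.82) = 208700 mm³.
d = 59.31 mm.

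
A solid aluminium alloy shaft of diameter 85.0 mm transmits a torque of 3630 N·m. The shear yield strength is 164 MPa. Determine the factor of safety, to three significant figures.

n = 5.45

τ = 16T/(πd³) = 16×3630000/(π×85.0³) = 30.10 MPa.
n = τ_limit/τ = 164/30.10 = 5.448.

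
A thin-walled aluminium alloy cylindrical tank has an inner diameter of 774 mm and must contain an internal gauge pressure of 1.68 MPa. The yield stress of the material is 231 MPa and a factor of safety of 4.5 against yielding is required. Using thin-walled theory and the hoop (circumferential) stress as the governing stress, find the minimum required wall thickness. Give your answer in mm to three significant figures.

t = 12.7 mm

σ_allow = 231/4.5 = 51.33 MPa.
Hoop stress σ_h = pD/(2t), so t = pD/(2σ_allow) = 1.68×774/(2×51.33) = 12.67 mm.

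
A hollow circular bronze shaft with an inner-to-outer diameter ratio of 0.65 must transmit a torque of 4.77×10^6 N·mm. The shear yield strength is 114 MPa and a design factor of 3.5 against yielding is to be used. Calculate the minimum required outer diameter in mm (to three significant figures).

d_o = 96.8 mm

τ_allow = 114/3.5 = 32.57 MPa.
For a hollow shaft τ = 16T/[πd_o³(1−k⁴)] with k = 0.65, so 1−k⁴ = 0.8215.
d_o³ = 16T/[π τ_allow (1−k⁴)] = 16×4770000/(π×32.57×0.8215) = 907900 mm³.
d_o = 96.83 mm.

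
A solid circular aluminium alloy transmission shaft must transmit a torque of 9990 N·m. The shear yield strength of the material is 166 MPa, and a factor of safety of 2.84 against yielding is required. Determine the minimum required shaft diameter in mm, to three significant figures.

Allowable shear stress τ_allow = 166/2.84 = 58.45 MPa.
For a solid shaft τ = 16T/(πd³), so d³ = 16T/(π τ_allow) = 16×9990000/(π×58.45) = 870500 mm³.
d = (870500)^(1/3) = 95.48 mm.

d = 95.5 mm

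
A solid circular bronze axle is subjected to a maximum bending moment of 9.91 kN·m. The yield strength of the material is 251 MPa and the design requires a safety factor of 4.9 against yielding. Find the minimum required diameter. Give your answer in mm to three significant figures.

σ_allow = 251/4.9 = 51.22 MPa.
For a solid circular section σ = 32M/(πd³), so d³ = 32M/(π σ_allow) = 32×9910000/(π×51.22) = 1.971×10^6 mm³.
d = 125.4 mm.

d = 125 mm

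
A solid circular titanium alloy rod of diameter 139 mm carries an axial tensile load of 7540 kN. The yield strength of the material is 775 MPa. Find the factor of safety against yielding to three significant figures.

A = πd²/4 = 15170 mm².
σ = F/A = 7540000/15170 = 496.9 MPa.
n = 775/496.9 = 1.560.

n = 1.56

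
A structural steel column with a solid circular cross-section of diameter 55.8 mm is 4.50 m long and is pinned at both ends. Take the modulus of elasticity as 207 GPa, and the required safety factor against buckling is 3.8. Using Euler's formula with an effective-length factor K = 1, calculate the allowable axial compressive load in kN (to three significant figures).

P_allow = 12.6 kN

I = πd⁴/64 = π×55.8⁴/64 = 475900 mm⁴.
Effective length L_e = KL = 1×4.50 m = 4500 mm.
Euler critical load P_cr = π²EI/L_e² = π²×207000×475900/4500² = 48010 N.
P_allow = P_cr/n = 48010/3.8 = 12630 N.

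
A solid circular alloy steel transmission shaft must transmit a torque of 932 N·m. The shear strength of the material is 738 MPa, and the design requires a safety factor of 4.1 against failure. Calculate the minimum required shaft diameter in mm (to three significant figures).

Allowable shear stress τ_allow = 738/4.1 = 180.0 MPa.
For a solid shaft τ = 16T/(πd³), so d³ = 16T/(π τ_allow) = 16×932000/(π×180.0) = 26370 mm³.
d = (26370)^(1/3) = 29.76 mm.

d = 29.8 mm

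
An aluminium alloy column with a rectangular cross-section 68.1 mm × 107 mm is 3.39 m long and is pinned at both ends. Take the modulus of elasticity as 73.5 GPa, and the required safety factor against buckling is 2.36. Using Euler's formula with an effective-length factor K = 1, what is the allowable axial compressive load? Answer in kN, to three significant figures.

Buckling occurs about the weak axis: I_min = h·b³/12 = 107×68.1³/12 = 2.816×10^6 mm⁴ (b = 68.1 mm is the smaller dimension).
Effective length L_e = KL = 1×3.39 m = 3390 mm.
Euler critical load P_cr = π²EI/L_e² = π²×73500×2.816×10^6/3390² = 177800 N.
P_allow = P_cr/n = 177800/2.36 = 75320 N.

P_allow = 75.3 kN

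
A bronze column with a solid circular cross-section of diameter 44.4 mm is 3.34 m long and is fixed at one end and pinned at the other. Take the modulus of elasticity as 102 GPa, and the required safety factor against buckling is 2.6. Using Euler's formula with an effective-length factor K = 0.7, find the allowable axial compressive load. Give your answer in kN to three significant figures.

I = πd⁴/64 = π×44.4⁴/64 = 190800 mm⁴.
Effective length L_e = KL = 0.7×3.34 m = 2338 mm.
Euler critical load P_cr = π²EI/L_e² = π²×102000×190800/2338² = 35130 N.
P_allow = P_cr/n = 35130/2.6 = 13510 N.

P_allow = 13.5 kN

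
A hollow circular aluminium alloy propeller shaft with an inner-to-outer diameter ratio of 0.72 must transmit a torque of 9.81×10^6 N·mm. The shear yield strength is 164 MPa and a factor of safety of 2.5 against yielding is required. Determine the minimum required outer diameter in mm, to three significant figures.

τ_allow = 164/2.5 = 65.60 MPa.
For a hollow shaft τ = 16T/[πd_o³(1−k⁴)] with k = 0.72, so 1−k⁴ = 0.7313.
d_o³ = 16T/[π τ_allow (1−k⁴)] = 16×9810000/(π×65.60×0.7313) = 1.042×10^6 mm³.
d_o = 101.4 mm.

d_o = 101 mm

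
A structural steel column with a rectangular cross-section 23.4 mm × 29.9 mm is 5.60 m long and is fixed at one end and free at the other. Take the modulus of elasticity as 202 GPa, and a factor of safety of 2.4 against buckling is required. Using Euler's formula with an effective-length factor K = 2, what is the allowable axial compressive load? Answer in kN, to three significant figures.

P_allow = 0.211 kN

Buckling occurs about the weak axis: I_min = h·b³/12 = 29.9×23.4³/12 = 31930 mm⁴ (b = 23.4 mm is the smaller dimension).
Effective length L_e = KL = 2×5.60 m = 11200 mm.
Euler critical load P_cr = π²EI/L_e² = π²×202000×31930/11200² = 507.4 N.
P_allow = P_cr/n = 507.4/2.4 = 211.4 N.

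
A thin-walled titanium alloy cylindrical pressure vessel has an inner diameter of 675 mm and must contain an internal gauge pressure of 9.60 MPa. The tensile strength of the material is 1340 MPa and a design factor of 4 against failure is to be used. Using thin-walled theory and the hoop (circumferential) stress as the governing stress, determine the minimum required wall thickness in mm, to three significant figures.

σ_allow = 1340/4 = 335.0 MPa.
Hoop stress σ_h = pD/(2t), so t = pD/(2σ_allow) = 9.60×675/(2×335.0) = 9.672 mm.

t = 9.67 mm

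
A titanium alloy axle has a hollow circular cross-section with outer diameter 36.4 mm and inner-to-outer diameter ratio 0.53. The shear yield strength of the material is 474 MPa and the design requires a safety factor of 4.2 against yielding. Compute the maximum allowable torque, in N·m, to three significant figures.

T_allow = 984 N·m

τ_allow = 474/4.2 = 112.9 MPa.
For a hollow shaft T_allow = τ_allow·πd_o³(1−k⁴)/16 with 1−k⁴ = 0.9211, so πd_o³(1−k⁴)/16 = 8722 mm³.
T_allow = 112.9×8722 = 984400 N·mm = 984.4 N·m.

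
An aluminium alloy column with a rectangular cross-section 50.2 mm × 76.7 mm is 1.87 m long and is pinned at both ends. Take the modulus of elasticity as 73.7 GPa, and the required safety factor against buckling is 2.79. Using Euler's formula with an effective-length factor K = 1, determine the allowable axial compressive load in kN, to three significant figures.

P_allow = 60.3 kN

Buckling occurs about the weak axis: I_min = h·b³/12 = 76.7×50.2³/12 = 808600 mm⁴ (b = 50.2 mm is the smaller dimension).
Effective length L_e = KL = 1×1.87 m = 1870 mm.
Euler critical load P_cr = π²EI/L_e² = π²×73700×808600/1870² = 168200 N.
P_allow = P_cr/n = 168200/2.79 = 60280 N.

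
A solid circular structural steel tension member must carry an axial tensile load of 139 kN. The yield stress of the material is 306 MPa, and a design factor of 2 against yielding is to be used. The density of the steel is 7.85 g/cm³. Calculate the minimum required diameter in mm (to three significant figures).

d = 34.0 mm

Allowable stress σ_allow = 306/2 = 153.0 MPa.
Required area A = F/σ_allow = 139000/153.0 = 908.5 mm².
A = πd²/4 → d = √(4A/π) = 34.01 mm.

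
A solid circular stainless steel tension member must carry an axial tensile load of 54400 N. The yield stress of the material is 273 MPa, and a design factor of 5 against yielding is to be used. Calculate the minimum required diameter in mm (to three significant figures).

d = 35.6 mm

Allowable stress σ_allow = 273/5 = 54.60 MPa.
Required area A = F/σ_allow = 54400/54.60 = 996.3 mm².
A = πd²/4 → d = √(4A/π) = 35.62 mm.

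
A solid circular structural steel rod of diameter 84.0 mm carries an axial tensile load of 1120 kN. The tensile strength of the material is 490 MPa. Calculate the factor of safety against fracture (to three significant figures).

n = 2.42

A = πd²/4 = 5542 mm².
σ = F/A = 1120000/5542 = 202.1 MPa.
n = 490/202.1 = 2.425.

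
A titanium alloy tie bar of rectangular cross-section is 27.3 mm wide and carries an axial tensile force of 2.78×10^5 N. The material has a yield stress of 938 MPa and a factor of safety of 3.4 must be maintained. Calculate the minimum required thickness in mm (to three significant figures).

σ_allow = 938/3.4 = 275.9 MPa.
Required area A = F/σ_allow = 278000/275.9 = 1008 mm².
t = A/w = 1008/27.3 = 36.91 mm.

t = 36.9 mm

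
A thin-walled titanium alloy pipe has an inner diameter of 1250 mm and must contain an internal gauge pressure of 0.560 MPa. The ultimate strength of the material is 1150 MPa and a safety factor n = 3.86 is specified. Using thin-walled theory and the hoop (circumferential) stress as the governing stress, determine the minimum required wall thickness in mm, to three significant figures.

t = 1.17 mm

σ_allow = 1150/3.86 = 297.9 MPa.
Hoop stress σ_h = pD/(2t), so t = pD/(2σ_allow) = 0.560×1250/(2×297.9) = 1.175 mm.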